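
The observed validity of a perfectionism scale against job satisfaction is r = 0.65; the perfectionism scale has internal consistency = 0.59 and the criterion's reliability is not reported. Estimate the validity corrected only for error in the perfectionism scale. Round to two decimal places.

0.85

Single correction: r_c = r_obs / √r_xx = 0.65 / √0.59 = 0.65 / 0.7681 ≈ 0.85.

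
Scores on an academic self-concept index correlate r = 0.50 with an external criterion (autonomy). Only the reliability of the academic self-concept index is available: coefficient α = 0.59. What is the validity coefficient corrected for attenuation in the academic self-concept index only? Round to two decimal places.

0.65

Single correction: r_c = r_obs / √r_xx = 0.50 / √0.59 = 0.50 / 0.7681 ≈ 0.65.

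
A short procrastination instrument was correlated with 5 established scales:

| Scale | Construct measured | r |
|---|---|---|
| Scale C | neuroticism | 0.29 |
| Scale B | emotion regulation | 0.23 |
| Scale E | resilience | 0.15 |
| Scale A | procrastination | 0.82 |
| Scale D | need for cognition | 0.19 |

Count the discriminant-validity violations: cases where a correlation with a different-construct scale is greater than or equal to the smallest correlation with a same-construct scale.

0

Convergent (same construct = procrastination): Scale A.
Smallest convergent = 0.82. Discriminant values: 0.29, 0.23, 0.15, 0.19; count ≥ 0.82 → 0.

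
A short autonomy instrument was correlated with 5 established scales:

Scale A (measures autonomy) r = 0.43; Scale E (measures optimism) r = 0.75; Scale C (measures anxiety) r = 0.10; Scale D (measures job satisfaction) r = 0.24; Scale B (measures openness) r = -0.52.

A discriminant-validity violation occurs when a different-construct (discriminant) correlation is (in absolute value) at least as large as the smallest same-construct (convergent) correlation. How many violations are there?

2

Convergent (same construct = autonomy): Scale A.
Smallest convergent = 0.43. Discriminant |r|: 0.75, 0.10, 0.24, 0.52; count ≥ 0.43 → 2.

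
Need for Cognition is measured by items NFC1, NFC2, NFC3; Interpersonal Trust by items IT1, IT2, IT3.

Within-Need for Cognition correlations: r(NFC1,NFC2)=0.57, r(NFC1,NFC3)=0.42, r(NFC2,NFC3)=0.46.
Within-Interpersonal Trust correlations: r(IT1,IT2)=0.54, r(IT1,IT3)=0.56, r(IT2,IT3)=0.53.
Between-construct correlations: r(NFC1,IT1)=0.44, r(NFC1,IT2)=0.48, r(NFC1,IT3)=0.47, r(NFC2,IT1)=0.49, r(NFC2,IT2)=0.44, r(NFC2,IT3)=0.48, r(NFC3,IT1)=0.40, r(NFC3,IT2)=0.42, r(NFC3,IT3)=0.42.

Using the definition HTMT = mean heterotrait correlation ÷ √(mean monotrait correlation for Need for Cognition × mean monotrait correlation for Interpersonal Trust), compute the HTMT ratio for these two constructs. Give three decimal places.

0.876

Mean heterotrait r = 4.04/9 = 0.4489.
Mean within-NFC = 1.45/3 = 0.4833; mean within-IT = 1.63/3 = 0.5433.
Geometric mean = √(0.4833 × 0.5433) = 0.5124.
HTMT = 0.4489 / 0.5124 = 0.876.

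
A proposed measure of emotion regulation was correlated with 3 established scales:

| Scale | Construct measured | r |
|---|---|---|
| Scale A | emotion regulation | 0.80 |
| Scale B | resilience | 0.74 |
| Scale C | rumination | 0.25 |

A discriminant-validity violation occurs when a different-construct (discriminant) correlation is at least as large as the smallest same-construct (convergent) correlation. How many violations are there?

0

Convergent (same construct = emotion regulation): Scale A.
Smallest convergent = 0.80. Discriminant values: 0.74, 0.25; count ≥ 0.80 → 0.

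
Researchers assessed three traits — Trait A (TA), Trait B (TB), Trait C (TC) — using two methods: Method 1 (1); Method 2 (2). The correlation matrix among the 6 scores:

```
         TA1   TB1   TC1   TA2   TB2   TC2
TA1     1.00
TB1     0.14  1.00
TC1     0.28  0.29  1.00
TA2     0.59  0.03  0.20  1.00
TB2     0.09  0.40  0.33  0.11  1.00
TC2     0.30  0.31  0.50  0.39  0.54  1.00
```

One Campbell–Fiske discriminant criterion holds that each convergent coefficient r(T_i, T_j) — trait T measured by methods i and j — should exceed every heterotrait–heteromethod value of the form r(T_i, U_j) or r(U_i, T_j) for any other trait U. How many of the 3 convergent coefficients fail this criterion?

Convergent coefficients and their comparison sets:
TA (methods 1·2): 0.59 vs {0.09, 0.03, 0.30, 0.20} → pass.
TB (methods 1·2): 0.40 vs {0.03, 0.09, 0.31, 0.33} → pass.
TC (methods 1·2): 0.50 vs {0.20, 0.30, 0.33, 0.31} → pass.
0 of 3 fail.

0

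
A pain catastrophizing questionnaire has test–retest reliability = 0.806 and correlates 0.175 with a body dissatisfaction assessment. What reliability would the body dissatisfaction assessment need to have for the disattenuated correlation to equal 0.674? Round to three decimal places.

0.084

r_true = r_obs / √(r_xx · r_yy) ⇒ 0.674 = 0.175 / √(0.806 · r_yy).
√(0.806 · r_yy) = 0.175 / 0.674 = 0.2596; 0.806 · r_yy = 0.0674; r_yy = 0.0674 / 0.806 ≈ 0.084.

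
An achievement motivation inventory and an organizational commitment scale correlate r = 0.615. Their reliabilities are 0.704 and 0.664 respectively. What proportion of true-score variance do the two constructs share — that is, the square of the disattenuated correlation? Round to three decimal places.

0.809

Disattenuated r = 0.615 / √(0.704 × 0.664) = 0.615 / 0.6837 = 0.8995.
Shared true-score variance = 0.8995² = 0.8091 ≈ 0.809.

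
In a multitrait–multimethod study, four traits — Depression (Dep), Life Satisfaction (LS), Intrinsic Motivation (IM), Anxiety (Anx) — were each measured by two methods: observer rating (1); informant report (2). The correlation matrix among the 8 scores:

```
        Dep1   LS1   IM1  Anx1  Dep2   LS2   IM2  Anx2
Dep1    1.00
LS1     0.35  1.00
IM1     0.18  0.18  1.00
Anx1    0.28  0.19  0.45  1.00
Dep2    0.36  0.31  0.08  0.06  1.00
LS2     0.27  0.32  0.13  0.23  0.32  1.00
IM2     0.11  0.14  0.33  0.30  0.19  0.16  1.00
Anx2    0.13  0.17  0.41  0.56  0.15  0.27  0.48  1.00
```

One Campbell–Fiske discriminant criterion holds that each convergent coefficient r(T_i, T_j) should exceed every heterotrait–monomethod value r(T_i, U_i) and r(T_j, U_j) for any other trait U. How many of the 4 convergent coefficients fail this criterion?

Checking each validity diagonal entry against its comparison values:
Dep (methods 1·2): 0.36 vs {0.35, 0.32, 0.18, 0.19, 0.28, 0.15} → pass.
LS (methods 1·2): 0.32 vs {0.35, 0.32, 0.18, 0.16, 0.19, 0.27} → fail.
IM (methods 1·2): 0.33 vs {0.18, 0.19, 0.18, 0.16, 0.45, 0.48} → fail.
Anx (methods 1·2): 0.56 vs {0.28, 0.15, 0.19, 0.27, 0.45, 0.48} → pass.
2 of 4 fail.

2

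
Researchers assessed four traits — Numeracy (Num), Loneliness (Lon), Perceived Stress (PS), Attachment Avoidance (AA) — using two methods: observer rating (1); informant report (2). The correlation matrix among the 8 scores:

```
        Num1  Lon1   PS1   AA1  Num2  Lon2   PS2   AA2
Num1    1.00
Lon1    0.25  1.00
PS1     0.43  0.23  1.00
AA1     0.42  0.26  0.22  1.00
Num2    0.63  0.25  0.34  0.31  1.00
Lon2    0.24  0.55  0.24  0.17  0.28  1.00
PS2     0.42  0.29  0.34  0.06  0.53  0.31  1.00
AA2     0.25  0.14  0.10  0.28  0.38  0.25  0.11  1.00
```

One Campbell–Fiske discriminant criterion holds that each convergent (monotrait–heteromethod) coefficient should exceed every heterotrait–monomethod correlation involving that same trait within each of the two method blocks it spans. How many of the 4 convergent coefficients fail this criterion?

Each convergent coefficient versus the relevant comparison correlations:
Num (methods 1·2): 0.63 vs {0.25, 0.28, 0.43, 0.53, 0.42, 0.38} → pass.
Lon (methods 1·2): 0.55 vs {0.25, 0.28, 0.23, 0.31, 0.26, 0.25} → pass.
PS (methods 1·2): 0.34 vs {0.43, 0.53, 0.23, 0.31, 0.22, 0.11} → fail.
AA (methods 1·2): 0.28 vs {0.42, 0.38, 0.26, 0.25, 0.22, 0.11} → fail.
2 of 4 fail.

2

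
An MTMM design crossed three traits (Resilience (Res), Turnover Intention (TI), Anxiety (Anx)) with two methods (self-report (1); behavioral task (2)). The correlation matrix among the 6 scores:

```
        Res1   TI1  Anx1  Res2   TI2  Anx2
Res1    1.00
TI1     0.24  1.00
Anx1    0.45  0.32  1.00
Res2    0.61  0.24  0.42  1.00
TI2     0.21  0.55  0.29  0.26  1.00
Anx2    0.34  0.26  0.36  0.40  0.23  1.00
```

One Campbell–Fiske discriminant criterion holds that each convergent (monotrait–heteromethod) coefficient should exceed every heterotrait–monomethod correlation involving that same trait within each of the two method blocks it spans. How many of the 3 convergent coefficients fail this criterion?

1

Each convergent coefficient versus the relevant comparison correlations:
Res (methods 1·2): 0.61 vs {0.24, 0.26, 0.45, 0.40} → pass.
TI (methods 1·2): 0.55 vs {0.24, 0.26, 0.32, 0.23} → pass.
Anx (methods 1·2): 0.36 vs {0.45, 0.40, 0.32, 0.23} → fail.
1 of 3 fail.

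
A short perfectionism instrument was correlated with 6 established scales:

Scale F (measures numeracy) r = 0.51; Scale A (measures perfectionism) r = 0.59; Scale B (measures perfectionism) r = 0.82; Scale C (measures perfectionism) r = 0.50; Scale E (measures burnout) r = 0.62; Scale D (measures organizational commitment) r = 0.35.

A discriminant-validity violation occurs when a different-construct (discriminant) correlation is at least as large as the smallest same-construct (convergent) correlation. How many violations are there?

Convergent (same construct = perfectionism): Scale A, Scale B, Scale C.
Smallest convergent = 0.50. Discriminant values: 0.51, 0.62, 0.35; count ≥ 0.50 → 2.

2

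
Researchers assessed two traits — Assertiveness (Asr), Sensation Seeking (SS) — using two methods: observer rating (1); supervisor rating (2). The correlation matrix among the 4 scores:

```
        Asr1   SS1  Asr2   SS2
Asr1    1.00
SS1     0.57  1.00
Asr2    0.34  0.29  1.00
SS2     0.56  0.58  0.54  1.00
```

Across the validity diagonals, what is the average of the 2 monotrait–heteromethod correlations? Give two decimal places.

Convergent values: 0.34, 0.58; mean = 0.92/2 = 0.46.

0.46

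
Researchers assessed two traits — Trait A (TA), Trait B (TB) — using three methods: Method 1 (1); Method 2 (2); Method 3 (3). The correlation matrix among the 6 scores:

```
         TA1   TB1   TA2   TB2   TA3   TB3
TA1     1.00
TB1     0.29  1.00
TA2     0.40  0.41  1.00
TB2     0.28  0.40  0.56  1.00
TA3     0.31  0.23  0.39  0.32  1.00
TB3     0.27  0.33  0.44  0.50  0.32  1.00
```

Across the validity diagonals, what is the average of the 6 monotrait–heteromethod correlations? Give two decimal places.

Convergent values: 0.40, 0.31, 0.39, 0.40, 0.33, 0.50; mean = 2.33/6 = 0.39.

0.39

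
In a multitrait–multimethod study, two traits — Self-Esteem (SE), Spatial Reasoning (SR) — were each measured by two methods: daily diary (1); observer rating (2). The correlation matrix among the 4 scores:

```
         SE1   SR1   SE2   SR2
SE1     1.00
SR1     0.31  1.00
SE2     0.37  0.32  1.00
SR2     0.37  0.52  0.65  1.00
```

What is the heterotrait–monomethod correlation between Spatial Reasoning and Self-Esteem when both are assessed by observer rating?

0.65

Different traits, same method: r(SR2, SE2) = 0.65.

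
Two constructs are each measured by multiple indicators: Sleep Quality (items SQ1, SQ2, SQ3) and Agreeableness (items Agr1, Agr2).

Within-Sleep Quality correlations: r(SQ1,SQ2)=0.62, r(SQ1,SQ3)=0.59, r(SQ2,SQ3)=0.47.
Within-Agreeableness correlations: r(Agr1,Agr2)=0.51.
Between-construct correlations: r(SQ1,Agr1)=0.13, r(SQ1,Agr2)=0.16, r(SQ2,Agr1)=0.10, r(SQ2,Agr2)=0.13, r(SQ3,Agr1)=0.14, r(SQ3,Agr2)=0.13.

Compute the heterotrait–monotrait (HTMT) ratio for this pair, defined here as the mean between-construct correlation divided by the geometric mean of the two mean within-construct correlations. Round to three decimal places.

0.246

Mean heterotrait r = 0.79/6 = 0.1317.
Mean within-SQ = 1.68/3 = 0.5600; mean within-Agr = 0.51/1 = 0.5100.
Geometric mean = √(0.5600 × 0.5100) = 0.5344.
HTMT = 0.1317 / 0.5344 = 0.246.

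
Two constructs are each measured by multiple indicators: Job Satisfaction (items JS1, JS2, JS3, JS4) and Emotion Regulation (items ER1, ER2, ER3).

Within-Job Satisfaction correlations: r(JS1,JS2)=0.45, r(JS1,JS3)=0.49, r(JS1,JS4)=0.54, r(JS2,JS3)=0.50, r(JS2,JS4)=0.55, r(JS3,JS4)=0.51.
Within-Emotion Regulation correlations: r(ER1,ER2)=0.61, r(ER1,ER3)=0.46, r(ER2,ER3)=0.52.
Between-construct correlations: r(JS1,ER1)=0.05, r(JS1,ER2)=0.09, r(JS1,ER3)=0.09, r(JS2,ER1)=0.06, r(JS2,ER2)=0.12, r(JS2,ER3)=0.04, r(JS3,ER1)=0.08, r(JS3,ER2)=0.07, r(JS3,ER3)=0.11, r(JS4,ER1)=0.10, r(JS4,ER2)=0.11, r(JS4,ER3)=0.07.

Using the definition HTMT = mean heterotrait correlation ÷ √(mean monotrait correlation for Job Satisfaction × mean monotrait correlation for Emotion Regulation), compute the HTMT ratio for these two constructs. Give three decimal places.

Mean between = 0.99/12 = 0.0825.
Mean within-JS = 3.04/6 = 0.5067; mean within-ER = 1.59/3 = 0.5300.
Geometric mean = √(0.5067 × 0.5300) = 0.5182.
HTMT = 0.0825 / 0.5182 = 0.159.

0.159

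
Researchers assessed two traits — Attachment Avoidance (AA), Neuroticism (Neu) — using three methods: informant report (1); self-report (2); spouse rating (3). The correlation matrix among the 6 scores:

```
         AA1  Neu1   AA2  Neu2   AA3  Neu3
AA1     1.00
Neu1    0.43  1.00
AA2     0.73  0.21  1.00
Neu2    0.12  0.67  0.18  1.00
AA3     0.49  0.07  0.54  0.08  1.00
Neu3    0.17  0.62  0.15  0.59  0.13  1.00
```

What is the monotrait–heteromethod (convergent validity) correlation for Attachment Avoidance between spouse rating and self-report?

Same trait (AA), different methods: r(AA3, AA2) = 0.54.

0.54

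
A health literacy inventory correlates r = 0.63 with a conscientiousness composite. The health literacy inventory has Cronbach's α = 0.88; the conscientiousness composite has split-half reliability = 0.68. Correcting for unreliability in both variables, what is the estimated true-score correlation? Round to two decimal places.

r_true = r_obs / √(r_xx · r_yy) = 0.63 / √(0.88 × 0.68) = 0.63 / √0.5984 = 0.63 / 0.7736 ≈ 0.81.

0.81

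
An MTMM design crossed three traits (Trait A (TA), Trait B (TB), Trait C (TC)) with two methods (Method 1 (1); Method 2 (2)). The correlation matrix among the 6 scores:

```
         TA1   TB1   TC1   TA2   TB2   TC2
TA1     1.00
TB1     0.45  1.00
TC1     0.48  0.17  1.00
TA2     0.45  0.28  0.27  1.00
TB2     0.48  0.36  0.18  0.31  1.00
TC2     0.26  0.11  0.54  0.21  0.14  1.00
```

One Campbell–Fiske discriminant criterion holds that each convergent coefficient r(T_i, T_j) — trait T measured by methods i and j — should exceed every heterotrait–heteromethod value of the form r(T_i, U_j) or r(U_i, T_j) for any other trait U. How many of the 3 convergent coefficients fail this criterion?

2

Checking each validity diagonal entry against its comparison values:
TA (methods 1·2): 0.45 vs {0.48, 0.28, 0.26, 0.27} → fail.
TB (methods 1·2): 0.36 vs {0.28, 0.48, 0.11, 0.18} → fail.
TC (methods 1·2): 0.54 vs {0.27, 0.26, 0.18, 0.11} → pass.
2 of 3 fail.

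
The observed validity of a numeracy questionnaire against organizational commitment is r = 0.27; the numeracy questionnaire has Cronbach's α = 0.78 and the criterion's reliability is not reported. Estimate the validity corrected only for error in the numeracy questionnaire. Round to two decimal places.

Single correction: r_c = r_obs / √r_xx = 0.27 / √0.78 = 0.27 / 0.8832 ≈ 0.31.

0.31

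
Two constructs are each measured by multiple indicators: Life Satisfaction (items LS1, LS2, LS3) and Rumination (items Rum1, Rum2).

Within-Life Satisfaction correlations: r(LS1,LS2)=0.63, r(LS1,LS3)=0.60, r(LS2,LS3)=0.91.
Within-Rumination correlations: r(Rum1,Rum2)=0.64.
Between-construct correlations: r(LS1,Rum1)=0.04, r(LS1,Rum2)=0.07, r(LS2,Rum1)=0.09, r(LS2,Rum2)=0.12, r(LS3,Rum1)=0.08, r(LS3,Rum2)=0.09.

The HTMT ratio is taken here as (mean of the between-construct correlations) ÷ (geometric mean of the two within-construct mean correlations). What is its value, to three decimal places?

0.121

Mean heterotrait r = 0.49/6 = 0.0817.
Mean within-LS = 2.14/3 = 0.7133; mean within-Rum = 0.64/1 = 0.6400.
Geometric mean = √(0.7133 × 0.6400) = 0.6757.
HTMT = 0.0817 / 0.6757 = 0.121.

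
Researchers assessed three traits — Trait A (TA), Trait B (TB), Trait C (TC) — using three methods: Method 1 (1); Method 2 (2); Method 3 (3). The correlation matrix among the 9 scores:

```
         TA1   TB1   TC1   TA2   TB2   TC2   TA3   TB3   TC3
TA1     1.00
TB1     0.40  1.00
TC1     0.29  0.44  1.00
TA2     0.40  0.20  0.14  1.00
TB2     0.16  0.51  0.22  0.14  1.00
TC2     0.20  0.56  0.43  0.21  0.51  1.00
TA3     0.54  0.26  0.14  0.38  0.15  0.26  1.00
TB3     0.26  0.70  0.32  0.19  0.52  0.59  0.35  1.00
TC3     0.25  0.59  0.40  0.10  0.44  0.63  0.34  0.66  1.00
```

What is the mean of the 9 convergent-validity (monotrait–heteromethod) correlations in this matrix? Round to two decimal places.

Convergent values: 0.40, 0.54, 0.38, 0.51, 0.70, 0.52, 0.43, 0.40, 0.63; mean = 4.51/9 = 0.50.

0.50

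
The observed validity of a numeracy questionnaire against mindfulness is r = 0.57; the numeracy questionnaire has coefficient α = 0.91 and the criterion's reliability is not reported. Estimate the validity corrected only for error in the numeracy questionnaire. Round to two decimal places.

0.60

Single correction: r_c = r_obs / √r_xx = 0.57 / √0.91 = 0.57 / 0.9539 ≈ 0.60.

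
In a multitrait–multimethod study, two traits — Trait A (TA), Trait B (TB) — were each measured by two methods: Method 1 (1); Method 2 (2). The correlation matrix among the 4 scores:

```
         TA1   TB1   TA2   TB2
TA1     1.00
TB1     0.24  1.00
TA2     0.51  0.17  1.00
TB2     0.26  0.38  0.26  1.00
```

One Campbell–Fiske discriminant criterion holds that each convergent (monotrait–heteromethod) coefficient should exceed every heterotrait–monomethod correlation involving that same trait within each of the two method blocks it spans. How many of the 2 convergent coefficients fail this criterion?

0

Each convergent coefficient versus the relevant comparison correlations:
TA (methods 1·2): 0.51 vs {0.24, 0.26} → pass.
TB (methods 1·2): 0.38 vs {0.24, 0.26} → pass.
0 of 2 fail.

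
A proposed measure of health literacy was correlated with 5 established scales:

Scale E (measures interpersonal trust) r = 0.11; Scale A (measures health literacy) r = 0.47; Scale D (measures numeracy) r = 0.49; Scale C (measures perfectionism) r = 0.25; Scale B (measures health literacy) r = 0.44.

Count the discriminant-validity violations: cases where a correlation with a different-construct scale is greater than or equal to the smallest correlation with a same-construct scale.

1

Convergent (same construct = health literacy): Scale A, Scale B.
Smallest convergent = 0.44. Discriminant values: 0.11, 0.49, 0.25; count ≥ 0.44 → 1.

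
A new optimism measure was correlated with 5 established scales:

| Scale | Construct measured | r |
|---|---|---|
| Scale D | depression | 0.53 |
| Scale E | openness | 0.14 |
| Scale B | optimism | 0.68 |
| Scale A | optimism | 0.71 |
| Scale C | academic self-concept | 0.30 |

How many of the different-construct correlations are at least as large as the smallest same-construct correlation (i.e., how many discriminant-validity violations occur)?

0

Convergent (same construct = optimism): Scale B, Scale A.
Smallest convergent = 0.68. Discriminant values: 0.53, 0.14, 0.30; count ≥ 0.68 → 0.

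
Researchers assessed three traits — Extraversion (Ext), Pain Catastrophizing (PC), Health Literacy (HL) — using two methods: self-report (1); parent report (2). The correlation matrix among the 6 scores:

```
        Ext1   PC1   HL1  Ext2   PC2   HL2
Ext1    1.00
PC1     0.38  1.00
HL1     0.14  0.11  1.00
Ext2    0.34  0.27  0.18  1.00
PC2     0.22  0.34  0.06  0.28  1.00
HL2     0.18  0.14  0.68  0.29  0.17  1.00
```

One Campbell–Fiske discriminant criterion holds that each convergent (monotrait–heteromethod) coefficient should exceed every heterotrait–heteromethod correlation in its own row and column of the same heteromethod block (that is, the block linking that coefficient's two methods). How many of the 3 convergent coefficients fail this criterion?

Each convergent coefficient versus the relevant comparison correlations:
Ext (methods 1·2): 0.34 vs {0.22, 0.27, 0.18, 0.18} → pass.
PC (methods 1·2): 0.34 vs {0.27, 0.22, 0.14, 0.06} → pass.
HL (methods 1·2): 0.68 vs {0.18, 0.18, 0.06, 0.14} → pass.
0 of 3 fail.

0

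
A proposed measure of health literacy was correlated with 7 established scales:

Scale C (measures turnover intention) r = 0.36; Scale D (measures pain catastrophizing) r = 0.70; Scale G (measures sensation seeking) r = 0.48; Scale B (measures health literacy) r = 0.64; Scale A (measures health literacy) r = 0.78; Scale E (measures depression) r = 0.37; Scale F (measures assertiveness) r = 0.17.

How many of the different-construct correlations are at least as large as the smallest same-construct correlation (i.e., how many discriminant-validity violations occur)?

1

Convergent (same construct = health literacy): Scale B, Scale A.
Smallest convergent = 0.64. Discriminant values: 0.36, 0.70, 0.48, 0.37, 0.17; count ≥ 0.64 → 1.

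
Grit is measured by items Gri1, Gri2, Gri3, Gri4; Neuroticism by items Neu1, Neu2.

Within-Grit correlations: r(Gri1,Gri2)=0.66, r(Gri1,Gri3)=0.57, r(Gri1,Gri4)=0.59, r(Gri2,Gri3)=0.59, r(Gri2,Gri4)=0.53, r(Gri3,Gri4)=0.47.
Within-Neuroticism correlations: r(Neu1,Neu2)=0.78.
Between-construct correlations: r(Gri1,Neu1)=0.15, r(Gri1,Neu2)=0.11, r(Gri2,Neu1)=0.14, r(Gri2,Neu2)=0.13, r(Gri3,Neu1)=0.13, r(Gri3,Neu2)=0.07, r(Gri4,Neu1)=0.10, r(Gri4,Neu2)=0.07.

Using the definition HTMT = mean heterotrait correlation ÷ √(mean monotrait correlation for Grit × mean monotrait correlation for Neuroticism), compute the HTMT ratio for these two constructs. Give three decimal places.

Mean between = 0.90/8 = 0.1125.
Mean within-Gri = 3.41/6 = 0.5683; mean within-Neu = 0.78/1 = 0.7800.
Geometric mean = √(0.5683 × 0.7800) = 0.6658.
HTMT = 0.1125 / 0.6658 = 0.169.

0.169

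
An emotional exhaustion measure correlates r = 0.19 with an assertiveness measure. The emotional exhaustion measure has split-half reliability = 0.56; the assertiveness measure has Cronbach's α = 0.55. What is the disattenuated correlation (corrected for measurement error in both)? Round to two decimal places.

r_true = r_obs / √(r_xx · r_yy) = 0.19 / √(0.56 × 0.55) = 0.19 / √0.3080 = 0.19 / 0.5550 ≈ 0.34.

0.34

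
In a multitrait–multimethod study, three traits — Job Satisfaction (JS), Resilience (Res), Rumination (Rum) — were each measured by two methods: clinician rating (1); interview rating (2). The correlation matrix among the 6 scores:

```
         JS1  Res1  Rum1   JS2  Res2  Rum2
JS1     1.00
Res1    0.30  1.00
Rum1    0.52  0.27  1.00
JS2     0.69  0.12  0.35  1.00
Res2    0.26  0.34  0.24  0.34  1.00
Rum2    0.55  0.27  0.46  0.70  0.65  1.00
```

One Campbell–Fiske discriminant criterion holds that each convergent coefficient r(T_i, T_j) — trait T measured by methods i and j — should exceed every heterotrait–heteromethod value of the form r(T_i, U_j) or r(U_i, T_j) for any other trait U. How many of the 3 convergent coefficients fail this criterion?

1

Each convergent coefficient versus the relevant comparison correlations:
JS (methods 1·2): 0.69 vs {0.26, 0.12, 0.55, 0.35} → pass.
Res (methods 1·2): 0.34 vs {0.12, 0.26, 0.27, 0.24} → pass.
Rum (methods 1·2): 0.46 vs {0.35, 0.55, 0.24, 0.27} → fail.
1 of 3 fail.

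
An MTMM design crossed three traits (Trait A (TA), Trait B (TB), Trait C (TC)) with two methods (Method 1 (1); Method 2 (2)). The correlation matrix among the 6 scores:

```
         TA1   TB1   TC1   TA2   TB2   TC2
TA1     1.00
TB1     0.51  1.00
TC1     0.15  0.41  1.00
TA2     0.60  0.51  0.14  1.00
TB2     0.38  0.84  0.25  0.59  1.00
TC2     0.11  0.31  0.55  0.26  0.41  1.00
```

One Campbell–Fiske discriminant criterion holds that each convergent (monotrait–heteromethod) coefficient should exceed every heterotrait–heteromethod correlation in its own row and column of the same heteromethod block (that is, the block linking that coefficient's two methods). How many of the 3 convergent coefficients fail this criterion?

Convergent coefficients and their comparison sets:
TA (methods 1·2): 0.60 vs {0.38, 0.51, 0.11, 0.14} → pass.
TB (methods 1·2): 0.84 vs {0.51, 0.38, 0.31, 0.25} → pass.
TC (methods 1·2): 0.55 vs {0.14, 0.11, 0.25, 0.31} → pass.
0 of 3 fail.

0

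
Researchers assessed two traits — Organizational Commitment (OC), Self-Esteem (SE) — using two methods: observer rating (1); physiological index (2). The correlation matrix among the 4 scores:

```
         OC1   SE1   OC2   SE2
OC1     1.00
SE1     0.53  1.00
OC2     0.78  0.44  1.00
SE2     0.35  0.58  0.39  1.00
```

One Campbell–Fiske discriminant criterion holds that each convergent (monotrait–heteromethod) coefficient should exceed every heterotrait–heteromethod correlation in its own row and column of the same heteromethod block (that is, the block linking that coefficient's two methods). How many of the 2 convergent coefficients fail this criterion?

Each convergent coefficient versus the relevant comparison correlations:
OC (methods 1·2): 0.78 vs {0.35, 0.44} → pass.
SE (methods 1·2): 0.58 vs {0.44, 0.35} → pass.
0 of 2 fail.

0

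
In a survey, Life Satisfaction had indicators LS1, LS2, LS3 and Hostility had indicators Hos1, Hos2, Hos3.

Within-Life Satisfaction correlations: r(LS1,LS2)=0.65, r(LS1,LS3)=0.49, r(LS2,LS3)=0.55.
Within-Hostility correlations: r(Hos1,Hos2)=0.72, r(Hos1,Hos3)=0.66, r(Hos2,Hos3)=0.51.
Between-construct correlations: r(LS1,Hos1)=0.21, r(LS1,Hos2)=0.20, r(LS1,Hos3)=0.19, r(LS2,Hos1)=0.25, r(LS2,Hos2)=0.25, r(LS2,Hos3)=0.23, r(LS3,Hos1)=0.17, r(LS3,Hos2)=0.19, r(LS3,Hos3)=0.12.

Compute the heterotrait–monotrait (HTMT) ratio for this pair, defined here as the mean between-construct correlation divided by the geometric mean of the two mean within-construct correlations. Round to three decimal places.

0.338

Between-construct mean = 1.81/9 = 0.2011.
Mean within-LS = 1.69/3 = 0.5633; mean within-Hos = 1.89/3 = 0.6300.
Geometric mean = √(0.5633 × 0.6300) = 0.5957.
HTMT = 0.2011 / 0.5957 = 0.338.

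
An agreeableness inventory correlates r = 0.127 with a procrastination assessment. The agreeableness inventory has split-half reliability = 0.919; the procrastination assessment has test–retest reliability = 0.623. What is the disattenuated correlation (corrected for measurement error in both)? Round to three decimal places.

r_true = r_obs / √(r_xx · r_yy) = 0.127 / √(0.919 × 0.623) = 0.127 / √0.572537 = 0.127 / 0.7567 ≈ 0.168.

0.168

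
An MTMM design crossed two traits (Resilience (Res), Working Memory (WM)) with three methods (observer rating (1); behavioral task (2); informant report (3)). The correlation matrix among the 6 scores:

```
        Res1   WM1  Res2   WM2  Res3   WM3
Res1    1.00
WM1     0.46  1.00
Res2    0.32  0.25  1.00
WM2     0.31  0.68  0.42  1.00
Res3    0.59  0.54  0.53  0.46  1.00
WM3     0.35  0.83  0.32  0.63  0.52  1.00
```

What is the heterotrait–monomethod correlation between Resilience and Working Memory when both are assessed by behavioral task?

Different traits, same method: r(Res2, WM2) = 0.42.

0.42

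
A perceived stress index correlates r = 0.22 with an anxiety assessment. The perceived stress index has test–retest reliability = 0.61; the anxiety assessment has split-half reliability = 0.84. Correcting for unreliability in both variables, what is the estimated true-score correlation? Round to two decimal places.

0.31

r_true = r_obs / √(r_xx · r_yy) = 0.22 / √(0.61 × 0.84) = 0.22 / √0.5124 = 0.22 / 0.7158 ≈ 0.31.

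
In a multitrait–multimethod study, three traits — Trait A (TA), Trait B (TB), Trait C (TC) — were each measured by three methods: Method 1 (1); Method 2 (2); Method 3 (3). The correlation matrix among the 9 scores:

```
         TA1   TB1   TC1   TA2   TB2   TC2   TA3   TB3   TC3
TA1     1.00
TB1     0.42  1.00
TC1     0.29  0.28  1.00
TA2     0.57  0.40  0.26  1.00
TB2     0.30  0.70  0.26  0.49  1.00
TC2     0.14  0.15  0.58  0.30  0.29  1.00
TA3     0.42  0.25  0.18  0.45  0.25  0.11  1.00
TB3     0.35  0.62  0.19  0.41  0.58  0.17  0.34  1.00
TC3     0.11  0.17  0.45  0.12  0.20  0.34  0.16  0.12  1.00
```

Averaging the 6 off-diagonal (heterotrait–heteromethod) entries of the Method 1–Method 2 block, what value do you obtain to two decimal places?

0.25

HTHM values (method 1 × method 2): 0.30, 0.14, 0.40, 0.15, 0.26, 0.26; mean = 1.51/6 = 0.25.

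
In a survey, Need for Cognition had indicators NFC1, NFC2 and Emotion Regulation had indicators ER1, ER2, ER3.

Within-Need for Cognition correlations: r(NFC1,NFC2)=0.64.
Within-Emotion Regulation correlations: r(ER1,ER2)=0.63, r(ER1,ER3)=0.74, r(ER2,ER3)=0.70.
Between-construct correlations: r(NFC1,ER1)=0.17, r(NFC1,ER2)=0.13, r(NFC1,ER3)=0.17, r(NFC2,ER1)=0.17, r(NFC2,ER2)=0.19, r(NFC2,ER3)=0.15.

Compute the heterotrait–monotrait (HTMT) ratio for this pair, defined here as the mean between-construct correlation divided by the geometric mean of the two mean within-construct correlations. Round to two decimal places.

0.25

Mean between = 0.98/6 = 0.1633.
Mean within-NFC = 0.64/1 = 0.6400; mean within-ER = 2.07/3 = 0.6900.
Geometric mean = √(0.6400 × 0.6900) = 0.6645.
HTMT = 0.1633 / 0.6645 = 0.25.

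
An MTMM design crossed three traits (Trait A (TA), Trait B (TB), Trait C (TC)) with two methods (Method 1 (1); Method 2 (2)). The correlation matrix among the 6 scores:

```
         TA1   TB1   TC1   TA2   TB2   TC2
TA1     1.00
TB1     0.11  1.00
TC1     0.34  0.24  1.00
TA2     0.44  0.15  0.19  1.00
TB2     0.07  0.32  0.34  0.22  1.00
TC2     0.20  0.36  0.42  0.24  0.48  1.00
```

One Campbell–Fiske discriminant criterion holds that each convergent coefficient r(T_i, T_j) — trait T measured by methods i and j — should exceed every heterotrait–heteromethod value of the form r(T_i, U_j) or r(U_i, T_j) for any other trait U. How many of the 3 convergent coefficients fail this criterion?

1

Convergent coefficients and their comparison sets:
TA (methods 1·2): 0.44 vs {0.07, 0.15, 0.20, 0.19} → pass.
TB (methods 1·2): 0.32 vs {0.15, 0.07, 0.36, 0.34} → fail.
TC (methods 1·2): 0.42 vs {0.19, 0.20, 0.34, 0.36} → pass.
1 of 3 fail.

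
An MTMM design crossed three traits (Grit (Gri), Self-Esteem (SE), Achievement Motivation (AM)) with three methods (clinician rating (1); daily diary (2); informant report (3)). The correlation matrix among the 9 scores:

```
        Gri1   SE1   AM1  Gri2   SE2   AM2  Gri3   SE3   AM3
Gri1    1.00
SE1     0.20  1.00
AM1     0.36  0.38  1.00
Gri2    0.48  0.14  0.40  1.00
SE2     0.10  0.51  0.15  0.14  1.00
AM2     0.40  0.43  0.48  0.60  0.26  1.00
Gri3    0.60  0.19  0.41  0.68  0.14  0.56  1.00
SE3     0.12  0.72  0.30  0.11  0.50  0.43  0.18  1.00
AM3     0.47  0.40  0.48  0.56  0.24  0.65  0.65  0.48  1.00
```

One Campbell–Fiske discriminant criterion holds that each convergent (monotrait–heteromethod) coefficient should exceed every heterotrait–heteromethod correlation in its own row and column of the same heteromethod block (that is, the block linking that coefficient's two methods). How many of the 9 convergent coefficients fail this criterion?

0

Each convergent coefficient versus the relevant comparison correlations:
Gri (methods 1·2): 0.48 vs {0.10, 0.14, 0.40, 0.40} → pass.
Gri (methods 1·3): 0.60 vs {0.12, 0.19, 0.47, 0.41} → pass.
Gri (methods 2·3): 0.68 vs {0.11, 0.14, 0.56, 0.56} → pass.
SE (methods 1·2): 0.51 vs {0.14, 0.10, 0.43, 0.15} → pass.
SE (methods 1·3): 0.72 vs {0.19, 0.12, 0.40, 0.30} → pass.
SE (methods 2·3): 0.50 vs {0.14, 0.11, 0.24, 0.43} → pass.
AM (methods 1·2): 0.48 vs {0.40, 0.40, 0.15, 0.43} → pass.
AM (methods 1·3): 0.48 vs {0.41, 0.47, 0.30, 0.40} → pass.
AM (methods 2·3): 0.65 vs {0.56, 0.56, 0.43, 0.24} → pass.
0 of 9 fail.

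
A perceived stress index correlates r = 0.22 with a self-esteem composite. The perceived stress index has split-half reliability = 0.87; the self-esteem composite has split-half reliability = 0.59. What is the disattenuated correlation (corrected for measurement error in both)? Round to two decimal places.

0.31

r_true = r_obs / √(r_xx · r_yy) = 0.22 / √(0.87 × 0.59) = 0.22 / √0.5133 = 0.22 / 0.7164 ≈ 0.31.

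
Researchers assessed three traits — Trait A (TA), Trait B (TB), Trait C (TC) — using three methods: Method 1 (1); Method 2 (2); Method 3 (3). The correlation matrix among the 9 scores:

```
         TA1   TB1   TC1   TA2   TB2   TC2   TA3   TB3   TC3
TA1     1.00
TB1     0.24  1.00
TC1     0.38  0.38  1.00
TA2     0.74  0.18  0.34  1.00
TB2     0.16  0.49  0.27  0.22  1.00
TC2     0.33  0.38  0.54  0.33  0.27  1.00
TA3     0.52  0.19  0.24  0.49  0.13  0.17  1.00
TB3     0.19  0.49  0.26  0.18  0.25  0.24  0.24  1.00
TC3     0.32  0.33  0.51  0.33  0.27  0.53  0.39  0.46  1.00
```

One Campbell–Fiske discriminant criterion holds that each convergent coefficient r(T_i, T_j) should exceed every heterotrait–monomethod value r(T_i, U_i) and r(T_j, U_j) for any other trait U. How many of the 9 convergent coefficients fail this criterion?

Each convergent coefficient versus the relevant comparison correlations:
TA (methods 1·2): 0.74 vs {0.24, 0.22, 0.38, 0.33} → pass.
TA (methods 1·3): 0.52 vs {0.24, 0.24, 0.38, 0.39} → pass.
TA (methods 2·3): 0.49 vs {0.22, 0.24, 0.33, 0.39} → pass.
TB (methods 1·2): 0.49 vs {0.24, 0.22, 0.38, 0.27} → pass.
TB (methods 1·3): 0.49 vs {0.24, 0.24, 0.38, 0.46} → pass.
TB (methods 2·3): 0.25 vs {0.22, 0.24, 0.27, 0.46} → fail.
TC (methods 1·2): 0.54 vs {0.38, 0.33, 0.38, 0.27} → pass.
TC (methods 1·3): 0.51 vs {0.38, 0.39, 0.38, 0.46} → pass.
TC (methods 2·3): 0.53 vs {0.33, 0.39, 0.27, 0.46} → pass.
1 of 9 fail.

1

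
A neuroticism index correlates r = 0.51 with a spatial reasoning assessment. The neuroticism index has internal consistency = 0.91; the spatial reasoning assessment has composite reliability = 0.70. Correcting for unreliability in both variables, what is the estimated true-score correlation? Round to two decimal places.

r_true = r_obs / √(r_xx · r_yy) = 0.51 / √(0.91 × 0.70) = 0.51 / √0.6370 = 0.51 / 0.7981 ≈ 0.64.

0.64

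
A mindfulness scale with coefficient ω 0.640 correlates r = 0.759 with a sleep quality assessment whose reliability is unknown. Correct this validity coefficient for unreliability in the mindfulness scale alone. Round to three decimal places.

Single correction: r_c = r_obs / √r_xx = 0.759 / √0.640 = 0.759 / 0.8000 ≈ 0.949.

0.949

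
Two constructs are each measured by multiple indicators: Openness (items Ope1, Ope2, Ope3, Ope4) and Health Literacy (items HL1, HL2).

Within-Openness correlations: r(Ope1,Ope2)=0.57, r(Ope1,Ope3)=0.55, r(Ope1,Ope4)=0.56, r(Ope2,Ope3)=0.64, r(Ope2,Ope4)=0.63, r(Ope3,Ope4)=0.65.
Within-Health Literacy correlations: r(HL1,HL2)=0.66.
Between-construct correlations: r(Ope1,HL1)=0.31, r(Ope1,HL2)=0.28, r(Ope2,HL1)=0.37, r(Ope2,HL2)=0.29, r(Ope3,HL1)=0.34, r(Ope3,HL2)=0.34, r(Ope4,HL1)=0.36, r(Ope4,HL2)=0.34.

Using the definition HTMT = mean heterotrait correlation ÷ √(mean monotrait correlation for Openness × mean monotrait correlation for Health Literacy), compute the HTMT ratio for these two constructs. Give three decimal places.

Between-construct mean = 2.63/8 = 0.3288.
Mean within-Ope = 3.60/6 = 0.6000; mean within-HL = 0.66/1 = 0.6600.
Geometric mean = √(0.6000 × 0.6600) = 0.6293.
HTMT = 0.3288 / 0.6293 = 0.522.

0.522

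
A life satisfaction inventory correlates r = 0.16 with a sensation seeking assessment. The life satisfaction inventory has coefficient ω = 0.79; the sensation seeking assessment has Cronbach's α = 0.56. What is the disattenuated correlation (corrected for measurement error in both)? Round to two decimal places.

0.24

r_true = r_obs / √(r_xx · r_yy) = 0.16 / √(0.79 × 0.56) = 0.16 / √0.4424 = 0.16 / 0.6651 ≈ 0.24.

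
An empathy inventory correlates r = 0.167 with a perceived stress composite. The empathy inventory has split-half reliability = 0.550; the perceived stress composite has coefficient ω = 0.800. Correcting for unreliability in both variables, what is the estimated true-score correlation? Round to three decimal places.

r_true = r_obs / √(r_xx · r_yy) = 0.167 / √(0.550 × 0.800) = 0.167 / √0.440000 = 0.167 / 0.6633 ≈ 0.252.

0.252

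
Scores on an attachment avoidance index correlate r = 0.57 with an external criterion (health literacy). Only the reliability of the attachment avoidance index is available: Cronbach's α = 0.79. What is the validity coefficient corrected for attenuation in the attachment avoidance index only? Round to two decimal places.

0.64

Single correction: r_c = r_obs / √r_xx = 0.57 / √0.79 = 0.57 / 0.8888 ≈ 0.64.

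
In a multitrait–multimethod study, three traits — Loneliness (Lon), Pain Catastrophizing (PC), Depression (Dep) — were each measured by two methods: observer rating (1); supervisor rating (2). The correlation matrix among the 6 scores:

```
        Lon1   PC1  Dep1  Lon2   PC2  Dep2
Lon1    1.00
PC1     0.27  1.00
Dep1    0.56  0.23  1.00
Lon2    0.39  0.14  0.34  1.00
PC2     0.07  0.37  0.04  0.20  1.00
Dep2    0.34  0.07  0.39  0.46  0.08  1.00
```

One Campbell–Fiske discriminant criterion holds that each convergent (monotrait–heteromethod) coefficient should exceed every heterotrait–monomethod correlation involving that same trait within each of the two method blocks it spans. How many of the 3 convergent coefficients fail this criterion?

Each convergent coefficient versus the relevant comparison correlations:
Lon (methods 1·2): 0.39 vs {0.27, 0.20, 0.56, 0.46} → fail.
PC (methods 1·2): 0.37 vs {0.27, 0.20, 0.23, 0.08} → pass.
Dep (methods 1·2): 0.39 vs {0.56, 0.46, 0.23, 0.08} → fail.
2 of 3 fail.

2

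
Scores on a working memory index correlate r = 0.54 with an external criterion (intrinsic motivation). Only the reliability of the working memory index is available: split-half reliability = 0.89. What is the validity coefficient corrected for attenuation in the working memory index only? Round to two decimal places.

0.57

Single correction: r_c = r_obs / √r_xx = 0.54 / √0.89 = 0.54 / 0.9434 ≈ 0.57.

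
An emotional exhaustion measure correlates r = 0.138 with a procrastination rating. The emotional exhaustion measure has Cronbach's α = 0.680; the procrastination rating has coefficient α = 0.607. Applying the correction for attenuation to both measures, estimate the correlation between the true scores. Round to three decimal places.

r_true = r_obs / √(r_xx · r_yy) = 0.138 / √(0.680 × 0.607) = 0.138 / √0.412760 = 0.138 / 0.6425 ≈ 0.215.

0.215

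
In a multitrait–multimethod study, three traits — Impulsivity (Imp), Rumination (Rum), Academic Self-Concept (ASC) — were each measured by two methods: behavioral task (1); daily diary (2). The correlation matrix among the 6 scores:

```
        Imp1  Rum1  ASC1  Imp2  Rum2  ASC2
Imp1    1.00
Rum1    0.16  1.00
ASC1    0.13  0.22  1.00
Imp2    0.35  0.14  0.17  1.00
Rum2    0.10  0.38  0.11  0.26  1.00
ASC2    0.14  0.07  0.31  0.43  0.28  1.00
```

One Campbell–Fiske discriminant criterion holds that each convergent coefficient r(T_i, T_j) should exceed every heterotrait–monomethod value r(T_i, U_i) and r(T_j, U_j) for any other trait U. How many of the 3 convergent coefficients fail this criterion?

2

Convergent coefficients and their comparison sets:
Imp (methods 1·2): 0.35 vs {0.16, 0.26, 0.13, 0.43} → fail.
Rum (methods 1·2): 0.38 vs {0.16, 0.26, 0.22, 0.28} → pass.
ASC (methods 1·2): 0.31 vs {0.13, 0.43, 0.22, 0.28} → fail.
2 of 3 fail.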